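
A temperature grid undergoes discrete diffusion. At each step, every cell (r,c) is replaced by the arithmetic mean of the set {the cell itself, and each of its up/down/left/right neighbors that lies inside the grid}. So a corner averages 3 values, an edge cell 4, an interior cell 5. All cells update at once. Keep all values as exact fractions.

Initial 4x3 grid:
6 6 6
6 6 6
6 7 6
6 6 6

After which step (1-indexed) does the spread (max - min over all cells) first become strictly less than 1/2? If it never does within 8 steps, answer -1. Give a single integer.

Step 1: max=25/4, min=6, spread=1/4
  -> spread < 1/2 first at step 1
Step 2: max=623/100, min=6, spread=23/100
Step 3: max=29611/4800, min=2413/400, spread=131/960
Step 4: max=265751/43200, min=43591/7200, spread=841/8640
Step 5: max=106222051/17280000, min=8733373/1440000, spread=56863/691200
Step 6: max=954654341/155520000, min=78749543/12960000, spread=386393/6220800
Step 7: max=381641723131/62208000000, min=31524358813/5184000000, spread=26795339/497664000
Step 8: max=22878695714129/3732480000000, min=1893326149667/311040000000, spread=254051069/5971968000

Answer: 1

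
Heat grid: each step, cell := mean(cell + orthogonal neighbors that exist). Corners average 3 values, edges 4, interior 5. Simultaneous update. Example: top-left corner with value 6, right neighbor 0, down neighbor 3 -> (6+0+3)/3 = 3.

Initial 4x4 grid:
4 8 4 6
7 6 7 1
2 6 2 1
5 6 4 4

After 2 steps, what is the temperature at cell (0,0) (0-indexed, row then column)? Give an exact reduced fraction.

Step 1: cell (0,0) = 19/3
Step 2: cell (0,0) = 199/36
Full grid after step 2:
  199/36 1493/240 233/48 41/9
  1373/240 509/100 124/25 161/48
  1109/240 509/100 92/25 51/16
  175/36 1079/240 65/16 3

Answer: 199/36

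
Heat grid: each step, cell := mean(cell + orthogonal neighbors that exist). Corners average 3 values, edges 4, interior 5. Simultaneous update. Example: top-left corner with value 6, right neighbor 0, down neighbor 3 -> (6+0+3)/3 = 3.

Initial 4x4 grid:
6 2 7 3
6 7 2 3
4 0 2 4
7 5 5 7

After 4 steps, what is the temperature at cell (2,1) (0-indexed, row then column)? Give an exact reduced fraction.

Answer: 185729/45000

Derivation:
Step 1: cell (2,1) = 18/5
Step 2: cell (2,1) = 181/50
Step 3: cell (2,1) = 6347/1500
Step 4: cell (2,1) = 185729/45000
Full grid after step 4:
  75973/16200 3727/864 444319/108000 15527/4050
  96523/21600 7789/1800 17393/4500 421789/108000
  485251/108000 185729/45000 91411/22500 422521/108000
  71369/16200 469471/108000 446011/108000 8482/2025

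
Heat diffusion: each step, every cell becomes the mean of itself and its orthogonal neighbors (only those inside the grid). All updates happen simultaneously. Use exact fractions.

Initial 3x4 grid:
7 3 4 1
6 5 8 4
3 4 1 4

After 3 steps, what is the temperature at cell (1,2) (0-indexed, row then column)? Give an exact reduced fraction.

Answer: 4083/1000

Derivation:
Step 1: cell (1,2) = 22/5
Step 2: cell (1,2) = 221/50
Step 3: cell (1,2) = 4083/1000
Full grid after step 3:
  2693/540 33371/7200 10217/2400 229/60
  68357/14400 13859/3000 4083/1000 18799/4800
  9767/2160 3787/900 4871/1200 2693/720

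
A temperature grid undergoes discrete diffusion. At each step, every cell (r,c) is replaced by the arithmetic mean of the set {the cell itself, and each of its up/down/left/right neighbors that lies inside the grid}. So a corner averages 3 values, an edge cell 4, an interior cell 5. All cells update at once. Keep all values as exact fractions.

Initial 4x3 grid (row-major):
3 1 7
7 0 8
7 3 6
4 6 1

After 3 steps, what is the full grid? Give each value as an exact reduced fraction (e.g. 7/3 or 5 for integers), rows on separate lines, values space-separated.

Answer: 8413/2160 6391/1600 4699/1080
15101/3600 2123/500 32177/7200
8203/1800 8947/2000 31937/7200
2551/540 10609/2400 9509/2160

Derivation:
After step 1:
  11/3 11/4 16/3
  17/4 19/5 21/4
  21/4 22/5 9/2
  17/3 7/2 13/3
After step 2:
  32/9 311/80 40/9
  509/120 409/100 1133/240
  587/120 429/100 1109/240
  173/36 179/40 37/9
After step 3:
  8413/2160 6391/1600 4699/1080
  15101/3600 2123/500 32177/7200
  8203/1800 8947/2000 31937/7200
  2551/540 10609/2400 9509/2160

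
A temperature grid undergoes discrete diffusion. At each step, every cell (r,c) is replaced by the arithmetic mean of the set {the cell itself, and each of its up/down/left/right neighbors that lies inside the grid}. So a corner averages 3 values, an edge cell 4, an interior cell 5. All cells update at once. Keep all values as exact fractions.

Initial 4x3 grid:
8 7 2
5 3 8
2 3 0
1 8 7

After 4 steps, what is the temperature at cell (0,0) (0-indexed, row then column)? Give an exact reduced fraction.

Step 1: cell (0,0) = 20/3
Step 2: cell (0,0) = 97/18
Step 3: cell (0,0) = 11377/2160
Step 4: cell (0,0) = 317989/64800
Full grid after step 4:
  317989/64800 537049/108000 309439/64800
  996403/216000 405067/90000 993403/216000
  880603/216000 1529543/360000 306701/72000
  518663/129600 3514717/864000 184921/43200

Answer: 317989/64800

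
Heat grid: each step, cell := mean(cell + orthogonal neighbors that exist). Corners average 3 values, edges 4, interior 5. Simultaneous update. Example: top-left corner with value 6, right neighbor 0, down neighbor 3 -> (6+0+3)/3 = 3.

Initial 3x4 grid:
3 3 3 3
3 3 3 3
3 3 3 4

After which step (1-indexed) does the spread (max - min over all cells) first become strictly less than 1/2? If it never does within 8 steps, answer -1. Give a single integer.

Answer: 1

Derivation:
Step 1: max=10/3, min=3, spread=1/3
  -> spread < 1/2 first at step 1
Step 2: max=59/18, min=3, spread=5/18
Step 3: max=689/216, min=3, spread=41/216
Step 4: max=81977/25920, min=3, spread=4217/25920
Step 5: max=4874749/1555200, min=21679/7200, spread=38417/311040
Step 6: max=291136211/93312000, min=434597/144000, spread=1903471/18662400
Step 7: max=17397149089/5598720000, min=13075759/4320000, spread=18038617/223948800
Step 8: max=1041037782851/335923200000, min=1179326759/388800000, spread=883978523/13436928000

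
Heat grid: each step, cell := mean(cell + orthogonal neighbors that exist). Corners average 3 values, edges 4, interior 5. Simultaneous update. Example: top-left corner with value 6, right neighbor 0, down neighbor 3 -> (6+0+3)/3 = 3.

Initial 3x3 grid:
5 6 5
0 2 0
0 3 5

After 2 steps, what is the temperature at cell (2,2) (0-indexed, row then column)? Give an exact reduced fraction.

Step 1: cell (2,2) = 8/3
Step 2: cell (2,2) = 49/18
Full grid after step 2:
  119/36 421/120 67/18
  517/240 279/100 173/60
  7/4 251/120 49/18

Answer: 49/18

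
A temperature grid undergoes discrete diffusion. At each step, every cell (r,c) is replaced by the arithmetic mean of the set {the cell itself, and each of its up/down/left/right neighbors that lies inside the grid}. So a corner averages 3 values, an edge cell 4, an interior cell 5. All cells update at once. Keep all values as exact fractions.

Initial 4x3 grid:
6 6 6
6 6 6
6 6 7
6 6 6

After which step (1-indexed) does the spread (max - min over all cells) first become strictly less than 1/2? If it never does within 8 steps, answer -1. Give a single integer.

Answer: 1

Derivation:
Step 1: max=19/3, min=6, spread=1/3
  -> spread < 1/2 first at step 1
Step 2: max=751/120, min=6, spread=31/120
Step 3: max=6691/1080, min=6, spread=211/1080
Step 4: max=664897/108000, min=10847/1800, spread=14077/108000
Step 5: max=5972407/972000, min=651683/108000, spread=5363/48600
Step 6: max=178700809/29160000, min=362869/60000, spread=93859/1166400
Step 7: max=10707874481/1749600000, min=588536467/97200000, spread=4568723/69984000
Step 8: max=641636435629/104976000000, min=17677618889/2916000000, spread=8387449/167961600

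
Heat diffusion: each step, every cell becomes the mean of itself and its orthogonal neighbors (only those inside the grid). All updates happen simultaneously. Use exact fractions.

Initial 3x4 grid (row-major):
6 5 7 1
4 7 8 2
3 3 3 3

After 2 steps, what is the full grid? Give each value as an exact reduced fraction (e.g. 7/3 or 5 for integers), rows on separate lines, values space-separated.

After step 1:
  5 25/4 21/4 10/3
  5 27/5 27/5 7/2
  10/3 4 17/4 8/3
After step 2:
  65/12 219/40 607/120 145/36
  281/60 521/100 119/25 149/40
  37/9 1019/240 979/240 125/36

Answer: 65/12 219/40 607/120 145/36
281/60 521/100 119/25 149/40
37/9 1019/240 979/240 125/36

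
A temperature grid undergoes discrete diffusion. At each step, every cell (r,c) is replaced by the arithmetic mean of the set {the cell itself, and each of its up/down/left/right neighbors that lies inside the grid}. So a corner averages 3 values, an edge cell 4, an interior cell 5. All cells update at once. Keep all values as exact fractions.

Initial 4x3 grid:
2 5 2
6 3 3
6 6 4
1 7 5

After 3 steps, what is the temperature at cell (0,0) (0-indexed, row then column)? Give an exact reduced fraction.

Answer: 2189/540

Derivation:
Step 1: cell (0,0) = 13/3
Step 2: cell (0,0) = 139/36
Step 3: cell (0,0) = 2189/540
Full grid after step 3:
  2189/540 13319/3600 3883/1080
  3841/900 12557/3000 13939/3600
  8407/1800 9193/2000 16189/3600
  10387/2160 23197/4800 10337/2160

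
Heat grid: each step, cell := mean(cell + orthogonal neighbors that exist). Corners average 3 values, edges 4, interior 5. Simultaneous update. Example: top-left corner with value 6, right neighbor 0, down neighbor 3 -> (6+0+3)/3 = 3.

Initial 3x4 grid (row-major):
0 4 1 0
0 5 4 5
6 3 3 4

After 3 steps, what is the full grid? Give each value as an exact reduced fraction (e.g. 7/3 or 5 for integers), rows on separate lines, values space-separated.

After step 1:
  4/3 5/2 9/4 2
  11/4 16/5 18/5 13/4
  3 17/4 7/2 4
After step 2:
  79/36 557/240 207/80 5/2
  617/240 163/50 79/25 257/80
  10/3 279/80 307/80 43/12
After step 3:
  2551/1080 18653/7200 6341/2400 83/30
  40891/14400 17759/6000 6423/2000 14947/4800
  1127/360 8351/2400 8441/2400 319/90

Answer: 2551/1080 18653/7200 6341/2400 83/30
40891/14400 17759/6000 6423/2000 14947/4800
1127/360 8351/2400 8441/2400 319/90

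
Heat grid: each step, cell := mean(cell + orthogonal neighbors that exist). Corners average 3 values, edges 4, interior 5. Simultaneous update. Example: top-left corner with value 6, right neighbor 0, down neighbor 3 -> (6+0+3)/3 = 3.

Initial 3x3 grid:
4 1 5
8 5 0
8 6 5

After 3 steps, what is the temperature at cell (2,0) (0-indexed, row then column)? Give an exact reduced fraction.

Answer: 2485/432

Derivation:
Step 1: cell (2,0) = 22/3
Step 2: cell (2,0) = 235/36
Step 3: cell (2,0) = 2485/432
Full grid after step 3:
  124/27 2335/576 241/72
  3101/576 1073/240 2267/576
  2485/432 21/4 1883/432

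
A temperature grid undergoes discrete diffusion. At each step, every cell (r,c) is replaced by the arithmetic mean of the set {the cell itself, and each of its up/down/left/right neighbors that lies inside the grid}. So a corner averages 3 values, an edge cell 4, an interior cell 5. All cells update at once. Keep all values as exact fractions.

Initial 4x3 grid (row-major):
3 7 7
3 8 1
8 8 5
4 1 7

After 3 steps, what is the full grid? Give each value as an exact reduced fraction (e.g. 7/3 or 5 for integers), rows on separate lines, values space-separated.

After step 1:
  13/3 25/4 5
  11/2 27/5 21/4
  23/4 6 21/4
  13/3 5 13/3
After step 2:
  193/36 1259/240 11/2
  1259/240 142/25 209/40
  259/48 137/25 125/24
  181/36 59/12 175/36
After step 3:
  5707/1080 78433/14400 3833/720
  39029/7200 8063/1500 1621/300
  38069/7200 32017/6000 18697/3600
  2209/432 18257/3600 1079/216

Answer: 5707/1080 78433/14400 3833/720
39029/7200 8063/1500 1621/300
38069/7200 32017/6000 18697/3600
2209/432 18257/3600 1079/216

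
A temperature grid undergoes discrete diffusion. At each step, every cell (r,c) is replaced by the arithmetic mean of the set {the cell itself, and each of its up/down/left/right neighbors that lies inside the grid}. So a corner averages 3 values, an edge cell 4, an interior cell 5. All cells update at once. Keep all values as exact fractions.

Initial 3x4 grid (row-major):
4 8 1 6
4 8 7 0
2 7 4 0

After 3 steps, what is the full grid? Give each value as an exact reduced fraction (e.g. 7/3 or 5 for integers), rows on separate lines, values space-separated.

Answer: 11513/2160 36323/7200 33293/7200 385/108
36223/7200 3923/750 24889/6000 51341/14400
10913/2160 33923/7200 30293/7200 343/108

Derivation:
After step 1:
  16/3 21/4 11/2 7/3
  9/2 34/5 4 13/4
  13/3 21/4 9/2 4/3
After step 2:
  181/36 1373/240 205/48 133/36
  629/120 129/25 481/100 131/48
  169/36 1253/240 181/48 109/36
After step 3:
  11513/2160 36323/7200 33293/7200 385/108
  36223/7200 3923/750 24889/6000 51341/14400
  10913/2160 33923/7200 30293/7200 343/108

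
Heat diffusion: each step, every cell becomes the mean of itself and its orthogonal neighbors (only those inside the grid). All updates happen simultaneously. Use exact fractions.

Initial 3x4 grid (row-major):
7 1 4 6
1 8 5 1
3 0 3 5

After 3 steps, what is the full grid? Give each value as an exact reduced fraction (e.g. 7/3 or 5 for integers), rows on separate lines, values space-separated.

After step 1:
  3 5 4 11/3
  19/4 3 21/5 17/4
  4/3 7/2 13/4 3
After step 2:
  17/4 15/4 253/60 143/36
  145/48 409/100 187/50 907/240
  115/36 133/48 279/80 7/2
After step 3:
  529/144 1223/300 14111/3600 8617/2160
  52399/14400 10423/3000 2897/750 53969/14400
  647/216 24377/7200 8099/2400 323/90

Answer: 529/144 1223/300 14111/3600 8617/2160
52399/14400 10423/3000 2897/750 53969/14400
647/216 24377/7200 8099/2400 323/90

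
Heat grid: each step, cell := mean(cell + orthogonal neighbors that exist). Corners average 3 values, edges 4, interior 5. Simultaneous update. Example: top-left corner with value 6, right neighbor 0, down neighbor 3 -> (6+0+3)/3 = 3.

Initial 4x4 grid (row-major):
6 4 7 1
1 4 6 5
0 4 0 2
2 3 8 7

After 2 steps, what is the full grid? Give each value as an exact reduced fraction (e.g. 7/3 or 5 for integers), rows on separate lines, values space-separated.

After step 1:
  11/3 21/4 9/2 13/3
  11/4 19/5 22/5 7/2
  7/4 11/5 4 7/2
  5/3 17/4 9/2 17/3
After step 2:
  35/9 1033/240 1109/240 37/9
  359/120 92/25 101/25 59/15
  251/120 16/5 93/25 25/6
  23/9 757/240 221/48 41/9

Answer: 35/9 1033/240 1109/240 37/9
359/120 92/25 101/25 59/15
251/120 16/5 93/25 25/6
23/9 757/240 221/48 41/9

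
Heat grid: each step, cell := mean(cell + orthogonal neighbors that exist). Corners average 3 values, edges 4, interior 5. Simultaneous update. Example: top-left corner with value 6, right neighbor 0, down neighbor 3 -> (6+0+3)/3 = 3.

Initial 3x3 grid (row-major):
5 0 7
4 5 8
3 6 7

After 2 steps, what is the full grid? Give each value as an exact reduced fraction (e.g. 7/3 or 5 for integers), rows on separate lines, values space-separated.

After step 1:
  3 17/4 5
  17/4 23/5 27/4
  13/3 21/4 7
After step 2:
  23/6 337/80 16/3
  971/240 251/50 467/80
  83/18 1271/240 19/3

Answer: 23/6 337/80 16/3
971/240 251/50 467/80
83/18 1271/240 19/3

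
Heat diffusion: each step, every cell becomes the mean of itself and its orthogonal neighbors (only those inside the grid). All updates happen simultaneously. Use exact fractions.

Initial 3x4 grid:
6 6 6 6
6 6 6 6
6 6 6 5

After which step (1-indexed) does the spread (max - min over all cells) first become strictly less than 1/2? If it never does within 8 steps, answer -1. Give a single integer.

Answer: 1

Derivation:
Step 1: max=6, min=17/3, spread=1/3
  -> spread < 1/2 first at step 1
Step 2: max=6, min=103/18, spread=5/18
Step 3: max=6, min=1255/216, spread=41/216
Step 4: max=6, min=151303/25920, spread=4217/25920
Step 5: max=43121/7200, min=9122051/1555200, spread=38417/311040
Step 6: max=861403/144000, min=548671789/93312000, spread=1903471/18662400
Step 7: max=25804241/4320000, min=32991330911/5598720000, spread=18038617/223948800
Step 8: max=2319873241/388800000, min=1982271017149/335923200000, spread=883978523/13436928000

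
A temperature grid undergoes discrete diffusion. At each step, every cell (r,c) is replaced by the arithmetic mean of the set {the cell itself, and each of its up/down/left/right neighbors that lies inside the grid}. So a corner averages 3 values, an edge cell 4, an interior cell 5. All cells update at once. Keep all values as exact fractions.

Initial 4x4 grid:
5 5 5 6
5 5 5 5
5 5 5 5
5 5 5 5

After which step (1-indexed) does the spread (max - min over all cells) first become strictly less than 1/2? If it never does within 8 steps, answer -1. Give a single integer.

Step 1: max=16/3, min=5, spread=1/3
  -> spread < 1/2 first at step 1
Step 2: max=95/18, min=5, spread=5/18
Step 3: max=1121/216, min=5, spread=41/216
Step 4: max=33443/6480, min=5, spread=1043/6480
Step 5: max=997553/194400, min=5, spread=25553/194400
Step 6: max=29831459/5832000, min=90079/18000, spread=645863/5832000
Step 7: max=892441691/174960000, min=600971/120000, spread=16225973/174960000
Step 8: max=26721477983/5248800000, min=270701/54000, spread=409340783/5248800000

Answer: 1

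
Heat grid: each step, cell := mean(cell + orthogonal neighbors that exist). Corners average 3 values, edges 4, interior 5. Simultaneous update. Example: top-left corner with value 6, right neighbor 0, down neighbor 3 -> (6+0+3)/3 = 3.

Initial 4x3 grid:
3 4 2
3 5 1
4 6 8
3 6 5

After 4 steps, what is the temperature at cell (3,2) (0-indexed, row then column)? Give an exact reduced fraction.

Step 1: cell (3,2) = 19/3
Step 2: cell (3,2) = 49/9
Step 3: cell (3,2) = 2897/540
Step 4: cell (3,2) = 81899/16200
Full grid after step 4:
  119053/32400 1556549/432000 240131/64800
  849707/216000 366923/90000 440041/108000
  965207/216000 823321/180000 515791/108000
  304421/64800 537881/108000 81899/16200

Answer: 81899/16200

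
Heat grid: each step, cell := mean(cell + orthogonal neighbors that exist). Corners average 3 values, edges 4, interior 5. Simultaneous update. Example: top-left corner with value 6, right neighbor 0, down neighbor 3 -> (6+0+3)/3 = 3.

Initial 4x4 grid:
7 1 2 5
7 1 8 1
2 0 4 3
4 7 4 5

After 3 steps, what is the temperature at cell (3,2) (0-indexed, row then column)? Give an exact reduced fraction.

Answer: 9481/2400

Derivation:
Step 1: cell (3,2) = 5
Step 2: cell (3,2) = 331/80
Step 3: cell (3,2) = 9481/2400
Full grid after step 3:
  941/240 8533/2400 25759/7200 7297/2160
  2237/600 7269/2000 20539/6000 6541/1800
  1333/360 21503/6000 7481/2000 743/200
  8213/2160 5503/1440 9481/2400 2891/720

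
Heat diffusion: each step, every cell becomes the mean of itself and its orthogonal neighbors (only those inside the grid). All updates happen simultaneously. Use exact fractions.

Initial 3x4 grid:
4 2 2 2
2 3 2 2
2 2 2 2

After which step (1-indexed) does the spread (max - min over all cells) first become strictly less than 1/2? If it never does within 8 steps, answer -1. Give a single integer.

Answer: 3

Derivation:
Step 1: max=11/4, min=2, spread=3/4
Step 2: max=49/18, min=2, spread=13/18
Step 3: max=2711/1080, min=813/400, spread=5159/10800
  -> spread < 1/2 first at step 3
Step 4: max=321023/129600, min=14791/7200, spread=10957/25920
Step 5: max=18717787/7776000, min=226271/108000, spread=97051/311040
Step 6: max=1109725133/466560000, min=27377003/12960000, spread=4966121/18662400
Step 7: max=65691228247/27993600000, min=1662314677/777600000, spread=46783199/223948800
Step 8: max=3909042058373/1679616000000, min=100498703243/46656000000, spread=2328709933/13436928000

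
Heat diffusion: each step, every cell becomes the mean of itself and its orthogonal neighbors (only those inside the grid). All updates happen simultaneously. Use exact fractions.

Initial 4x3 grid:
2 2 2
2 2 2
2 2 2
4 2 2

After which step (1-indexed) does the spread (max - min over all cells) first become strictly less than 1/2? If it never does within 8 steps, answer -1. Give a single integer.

Answer: 3

Derivation:
Step 1: max=8/3, min=2, spread=2/3
Step 2: max=23/9, min=2, spread=5/9
Step 3: max=257/108, min=2, spread=41/108
  -> spread < 1/2 first at step 3
Step 4: max=30137/12960, min=2, spread=4217/12960
Step 5: max=1764349/777600, min=7279/3600, spread=38417/155520
Step 6: max=104512211/46656000, min=146597/72000, spread=1903471/9331200
Step 7: max=6199709089/2799360000, min=4435759/2160000, spread=18038617/111974400
Step 8: max=369191382851/167961600000, min=401726759/194400000, spread=883978523/6718464000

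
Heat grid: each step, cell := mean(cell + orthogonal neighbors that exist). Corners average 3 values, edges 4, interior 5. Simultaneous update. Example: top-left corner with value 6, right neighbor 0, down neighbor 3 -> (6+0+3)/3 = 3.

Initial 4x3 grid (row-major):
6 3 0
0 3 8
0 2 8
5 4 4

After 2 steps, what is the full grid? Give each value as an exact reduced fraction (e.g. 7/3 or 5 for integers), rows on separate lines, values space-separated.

After step 1:
  3 3 11/3
  9/4 16/5 19/4
  7/4 17/5 11/2
  3 15/4 16/3
After step 2:
  11/4 193/60 137/36
  51/20 83/25 1027/240
  13/5 88/25 1139/240
  17/6 929/240 175/36

Answer: 11/4 193/60 137/36
51/20 83/25 1027/240
13/5 88/25 1139/240
17/6 929/240 175/36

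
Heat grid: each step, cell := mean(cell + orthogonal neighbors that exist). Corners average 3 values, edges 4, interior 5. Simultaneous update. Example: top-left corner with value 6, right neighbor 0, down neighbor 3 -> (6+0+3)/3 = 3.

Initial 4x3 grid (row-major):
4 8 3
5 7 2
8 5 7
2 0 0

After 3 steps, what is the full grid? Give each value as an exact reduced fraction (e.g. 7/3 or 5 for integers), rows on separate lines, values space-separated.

Answer: 5927/1080 12731/2400 10499/2160
1214/225 9943/2000 33773/7200
16219/3600 3263/750 27413/7200
8279/2160 47891/14400 1751/540

Derivation:
After step 1:
  17/3 11/2 13/3
  6 27/5 19/4
  5 27/5 7/2
  10/3 7/4 7/3
After step 2:
  103/18 209/40 175/36
  331/60 541/100 1079/240
  74/15 421/100 959/240
  121/36 769/240 91/36
After step 3:
  5927/1080 12731/2400 10499/2160
  1214/225 9943/2000 33773/7200
  16219/3600 3263/750 27413/7200
  8279/2160 47891/14400 1751/540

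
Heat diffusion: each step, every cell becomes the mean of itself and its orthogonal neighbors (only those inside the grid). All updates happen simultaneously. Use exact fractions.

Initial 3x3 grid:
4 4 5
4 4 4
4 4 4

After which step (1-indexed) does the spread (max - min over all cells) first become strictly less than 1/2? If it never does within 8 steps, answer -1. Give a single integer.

Step 1: max=13/3, min=4, spread=1/3
  -> spread < 1/2 first at step 1
Step 2: max=77/18, min=4, spread=5/18
Step 3: max=905/216, min=4, spread=41/216
Step 4: max=53971/12960, min=1451/360, spread=347/2592
Step 5: max=3217337/777600, min=14557/3600, spread=2921/31104
Step 6: max=192452539/46656000, min=1753483/432000, spread=24611/373248
Step 7: max=11516162033/2799360000, min=39536741/9720000, spread=207329/4478976
Step 8: max=689876352451/167961600000, min=2112401599/518400000, spread=1746635/53747712

Answer: 1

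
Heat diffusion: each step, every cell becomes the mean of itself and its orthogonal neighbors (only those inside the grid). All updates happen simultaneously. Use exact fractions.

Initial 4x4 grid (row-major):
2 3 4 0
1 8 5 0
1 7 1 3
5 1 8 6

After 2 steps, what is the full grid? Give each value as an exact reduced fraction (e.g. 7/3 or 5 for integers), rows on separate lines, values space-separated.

After step 1:
  2 17/4 3 4/3
  3 24/5 18/5 2
  7/2 18/5 24/5 5/2
  7/3 21/4 4 17/3
After step 2:
  37/12 281/80 731/240 19/9
  133/40 77/20 91/25 283/120
  373/120 439/100 37/10 449/120
  133/36 911/240 1183/240 73/18

Answer: 37/12 281/80 731/240 19/9
133/40 77/20 91/25 283/120
373/120 439/100 37/10 449/120
133/36 911/240 1183/240 73/18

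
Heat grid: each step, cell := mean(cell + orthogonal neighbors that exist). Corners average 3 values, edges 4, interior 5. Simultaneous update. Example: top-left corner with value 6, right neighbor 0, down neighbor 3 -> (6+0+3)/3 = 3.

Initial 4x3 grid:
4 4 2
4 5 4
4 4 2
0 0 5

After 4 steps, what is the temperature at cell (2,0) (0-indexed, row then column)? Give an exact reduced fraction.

Step 1: cell (2,0) = 3
Step 2: cell (2,0) = 139/48
Step 3: cell (2,0) = 21947/7200
Step 4: cell (2,0) = 654899/216000
Full grid after step 4:
  161933/43200 3221741/864000 468049/129600
  255673/72000 1259329/360000 47009/13500
  654899/216000 1117379/360000 83503/27000
  349849/129600 2327311/864000 366799/129600

Answer: 654899/216000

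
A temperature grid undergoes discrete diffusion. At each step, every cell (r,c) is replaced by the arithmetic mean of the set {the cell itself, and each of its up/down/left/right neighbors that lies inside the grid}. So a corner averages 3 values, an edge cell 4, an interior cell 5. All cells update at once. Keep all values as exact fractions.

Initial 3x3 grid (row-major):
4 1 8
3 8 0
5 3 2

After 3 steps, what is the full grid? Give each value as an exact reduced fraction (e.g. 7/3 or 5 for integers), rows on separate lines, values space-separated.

After step 1:
  8/3 21/4 3
  5 3 9/2
  11/3 9/2 5/3
After step 2:
  155/36 167/48 17/4
  43/12 89/20 73/24
  79/18 77/24 32/9
After step 3:
  1637/432 11869/2880 517/144
  3011/720 1421/400 5507/1440
  805/216 5617/1440 353/108

Answer: 1637/432 11869/2880 517/144
3011/720 1421/400 5507/1440
805/216 5617/1440 353/108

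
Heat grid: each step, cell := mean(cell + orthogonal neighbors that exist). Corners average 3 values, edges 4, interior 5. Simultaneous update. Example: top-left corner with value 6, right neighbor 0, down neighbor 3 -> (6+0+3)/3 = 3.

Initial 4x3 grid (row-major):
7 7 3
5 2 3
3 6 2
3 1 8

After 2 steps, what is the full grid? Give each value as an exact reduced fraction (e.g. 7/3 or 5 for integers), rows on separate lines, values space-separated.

After step 1:
  19/3 19/4 13/3
  17/4 23/5 5/2
  17/4 14/5 19/4
  7/3 9/2 11/3
After step 2:
  46/9 1201/240 139/36
  583/120 189/50 971/240
  409/120 209/50 823/240
  133/36 133/40 155/36

Answer: 46/9 1201/240 139/36
583/120 189/50 971/240
409/120 209/50 823/240
133/36 133/40 155/36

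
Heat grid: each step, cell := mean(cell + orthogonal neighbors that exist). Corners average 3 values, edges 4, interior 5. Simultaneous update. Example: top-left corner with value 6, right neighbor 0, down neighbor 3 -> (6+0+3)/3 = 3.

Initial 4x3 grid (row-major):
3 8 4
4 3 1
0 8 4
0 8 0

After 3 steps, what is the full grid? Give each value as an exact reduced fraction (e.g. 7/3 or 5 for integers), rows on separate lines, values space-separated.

Answer: 749/180 29669/7200 8963/2160
4469/1200 24167/6000 27689/7200
797/225 22237/6000 9143/2400
3683/1080 13247/3600 2707/720

Derivation:
After step 1:
  5 9/2 13/3
  5/2 24/5 3
  3 23/5 13/4
  8/3 4 4
After step 2:
  4 559/120 71/18
  153/40 97/25 923/240
  383/120 393/100 297/80
  29/9 229/60 15/4
After step 3:
  749/180 29669/7200 8963/2160
  4469/1200 24167/6000 27689/7200
  797/225 22237/6000 9143/2400
  3683/1080 13247/3600 2707/720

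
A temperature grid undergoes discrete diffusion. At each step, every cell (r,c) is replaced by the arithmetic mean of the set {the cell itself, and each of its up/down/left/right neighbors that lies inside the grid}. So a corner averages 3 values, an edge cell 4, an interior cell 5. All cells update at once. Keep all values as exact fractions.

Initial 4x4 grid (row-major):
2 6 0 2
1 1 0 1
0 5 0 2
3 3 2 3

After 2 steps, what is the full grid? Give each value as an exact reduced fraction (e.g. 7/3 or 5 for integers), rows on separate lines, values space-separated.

Answer: 25/12 197/80 113/80 17/12
177/80 161/100 161/100 83/80
141/80 117/50 3/2 413/240
5/2 181/80 563/240 35/18

Derivation:
After step 1:
  3 9/4 2 1
  1 13/5 2/5 5/4
  9/4 9/5 9/5 3/2
  2 13/4 2 7/3
After step 2:
  25/12 197/80 113/80 17/12
  177/80 161/100 161/100 83/80
  141/80 117/50 3/2 413/240
  5/2 181/80 563/240 35/18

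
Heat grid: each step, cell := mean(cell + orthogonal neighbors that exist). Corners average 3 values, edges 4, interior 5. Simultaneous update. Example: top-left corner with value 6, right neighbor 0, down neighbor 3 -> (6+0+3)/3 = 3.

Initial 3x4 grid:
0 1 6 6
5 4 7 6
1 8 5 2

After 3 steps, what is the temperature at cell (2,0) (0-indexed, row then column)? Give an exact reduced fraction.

Step 1: cell (2,0) = 14/3
Step 2: cell (2,0) = 35/9
Step 3: cell (2,0) = 889/216
Full grid after step 3:
  463/144 9007/2400 11527/2400 311/60
  25051/7200 25783/6000 7337/1500 75637/14400
  889/216 16073/3600 9089/1800 11021/2160

Answer: 889/216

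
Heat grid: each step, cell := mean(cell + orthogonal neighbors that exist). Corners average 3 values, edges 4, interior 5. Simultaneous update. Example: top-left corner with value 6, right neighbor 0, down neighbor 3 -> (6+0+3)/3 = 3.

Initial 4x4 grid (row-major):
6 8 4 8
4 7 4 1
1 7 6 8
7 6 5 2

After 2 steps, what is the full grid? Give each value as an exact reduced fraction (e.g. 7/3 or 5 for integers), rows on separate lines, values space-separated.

After step 1:
  6 25/4 6 13/3
  9/2 6 22/5 21/4
  19/4 27/5 6 17/4
  14/3 25/4 19/4 5
After step 2:
  67/12 97/16 1259/240 187/36
  85/16 531/100 553/100 547/120
  1159/240 142/25 124/25 41/8
  47/9 79/15 11/2 14/3

Answer: 67/12 97/16 1259/240 187/36
85/16 531/100 553/100 547/120
1159/240 142/25 124/25 41/8
47/9 79/15 11/2 14/3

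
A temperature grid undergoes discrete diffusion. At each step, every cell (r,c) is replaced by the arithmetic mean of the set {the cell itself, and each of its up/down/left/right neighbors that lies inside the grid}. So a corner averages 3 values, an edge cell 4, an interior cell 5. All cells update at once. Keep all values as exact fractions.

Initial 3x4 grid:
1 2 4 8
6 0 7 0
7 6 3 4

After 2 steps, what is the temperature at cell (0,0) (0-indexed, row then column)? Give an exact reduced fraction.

Answer: 11/4

Derivation:
Step 1: cell (0,0) = 3
Step 2: cell (0,0) = 11/4
Full grid after step 2:
  11/4 71/20 69/20 14/3
  511/120 13/4 22/5 833/240
  83/18 293/60 53/15 145/36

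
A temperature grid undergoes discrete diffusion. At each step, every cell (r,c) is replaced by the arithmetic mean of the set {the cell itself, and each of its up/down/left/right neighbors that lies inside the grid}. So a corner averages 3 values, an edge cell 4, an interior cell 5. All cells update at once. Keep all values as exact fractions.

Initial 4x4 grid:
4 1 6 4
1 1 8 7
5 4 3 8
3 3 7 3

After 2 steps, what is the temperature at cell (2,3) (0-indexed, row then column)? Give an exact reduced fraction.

Answer: 6

Derivation:
Step 1: cell (2,3) = 21/4
Step 2: cell (2,3) = 6
Full grid after step 2:
  31/12 51/16 221/48 103/18
  11/4 339/100 51/10 17/3
  193/60 197/50 469/100 6
  67/18 907/240 81/16 61/12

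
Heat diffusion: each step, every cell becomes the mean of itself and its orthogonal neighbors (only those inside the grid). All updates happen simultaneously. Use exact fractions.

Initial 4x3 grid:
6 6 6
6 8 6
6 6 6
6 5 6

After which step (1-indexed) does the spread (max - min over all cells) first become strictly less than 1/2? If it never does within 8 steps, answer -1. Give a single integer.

Answer: 3

Derivation:
Step 1: max=13/2, min=17/3, spread=5/6
Step 2: max=321/50, min=209/36, spread=553/900
Step 3: max=15187/2400, min=84607/14400, spread=1303/2880
  -> spread < 1/2 first at step 3
Step 4: max=135767/21600, min=770237/129600, spread=8873/25920
Step 5: max=54174427/8640000, min=309661687/51840000, spread=123079/414720
Step 6: max=3236247593/518400000, min=18689317733/3110400000, spread=29126713/124416000
Step 7: max=193746726787/31104000000, min=1124902092847/186624000000, spread=300626143/1492992000
Step 8: max=11592396723233/1866240000000, min=67712370885773/11197440000000, spread=14736075629/89579520000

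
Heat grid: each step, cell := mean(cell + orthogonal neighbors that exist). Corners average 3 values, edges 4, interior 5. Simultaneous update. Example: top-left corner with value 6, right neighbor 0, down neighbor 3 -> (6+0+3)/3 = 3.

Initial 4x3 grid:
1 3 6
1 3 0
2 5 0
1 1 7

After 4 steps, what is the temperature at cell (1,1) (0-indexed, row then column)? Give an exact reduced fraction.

Step 1: cell (1,1) = 12/5
Step 2: cell (1,1) = 237/100
Step 3: cell (1,1) = 7379/3000
Step 4: cell (1,1) = 868187/360000
Full grid after step 4:
  297947/129600 2143843/864000 112199/43200
  245381/108000 868187/360000 188629/72000
  241771/108000 74551/30000 560167/216000
  153011/64800 356273/144000 86693/32400

Answer: 868187/360000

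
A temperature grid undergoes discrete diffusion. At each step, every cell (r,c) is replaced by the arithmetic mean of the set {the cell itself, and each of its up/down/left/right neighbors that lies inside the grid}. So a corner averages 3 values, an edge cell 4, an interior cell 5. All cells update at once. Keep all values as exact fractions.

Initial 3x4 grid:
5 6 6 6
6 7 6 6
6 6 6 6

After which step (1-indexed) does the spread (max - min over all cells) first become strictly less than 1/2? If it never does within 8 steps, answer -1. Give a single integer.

Step 1: max=25/4, min=17/3, spread=7/12
Step 2: max=613/100, min=53/9, spread=217/900
  -> spread < 1/2 first at step 2
Step 3: max=14663/2400, min=802/135, spread=3647/21600
Step 4: max=48649/8000, min=97021/16200, spread=59729/648000
Step 5: max=13104997/2160000, min=5835569/972000, spread=1233593/19440000
Step 6: max=32738027/5400000, min=175497623/29160000, spread=3219307/72900000
Step 7: max=4710204817/777600000, min=21081348989/3499200000, spread=1833163/55987200
Step 8: max=282469070003/46656000000, min=1266060414451/209952000000, spread=80806409/3359232000

Answer: 2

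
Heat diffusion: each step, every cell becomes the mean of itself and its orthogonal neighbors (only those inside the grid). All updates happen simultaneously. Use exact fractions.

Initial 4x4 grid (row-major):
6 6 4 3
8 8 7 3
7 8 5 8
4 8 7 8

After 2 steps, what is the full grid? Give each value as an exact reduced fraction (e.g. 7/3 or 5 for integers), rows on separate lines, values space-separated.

After step 1:
  20/3 6 5 10/3
  29/4 37/5 27/5 21/4
  27/4 36/5 7 6
  19/3 27/4 7 23/3
After step 2:
  239/36 94/15 74/15 163/36
  421/60 133/20 601/100 1199/240
  413/60 351/50 163/25 311/48
  119/18 1637/240 341/48 62/9

Answer: 239/36 94/15 74/15 163/36
421/60 133/20 601/100 1199/240
413/60 351/50 163/25 311/48
119/18 1637/240 341/48 62/9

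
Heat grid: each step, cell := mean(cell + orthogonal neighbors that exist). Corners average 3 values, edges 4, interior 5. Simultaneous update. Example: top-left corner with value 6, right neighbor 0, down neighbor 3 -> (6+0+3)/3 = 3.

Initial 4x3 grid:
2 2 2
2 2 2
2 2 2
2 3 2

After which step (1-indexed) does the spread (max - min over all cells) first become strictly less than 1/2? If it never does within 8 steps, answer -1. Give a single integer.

Step 1: max=7/3, min=2, spread=1/3
  -> spread < 1/2 first at step 1
Step 2: max=547/240, min=2, spread=67/240
Step 3: max=4757/2160, min=2, spread=437/2160
Step 4: max=1885531/864000, min=2009/1000, spread=29951/172800
Step 5: max=16767821/7776000, min=6829/3375, spread=206761/1555200
Step 6: max=6676995571/3110400000, min=10965671/5400000, spread=14430763/124416000
Step 7: max=398355741689/186624000000, min=881652727/432000000, spread=139854109/1492992000
Step 8: max=23817351890251/11197440000000, min=79611228977/38880000000, spread=7114543559/89579520000

Answer: 1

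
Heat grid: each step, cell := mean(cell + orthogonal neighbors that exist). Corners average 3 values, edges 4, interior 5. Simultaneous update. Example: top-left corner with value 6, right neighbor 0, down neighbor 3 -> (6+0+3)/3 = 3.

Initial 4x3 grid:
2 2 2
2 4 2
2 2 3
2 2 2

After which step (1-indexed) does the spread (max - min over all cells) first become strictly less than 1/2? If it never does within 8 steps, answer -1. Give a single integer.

Step 1: max=11/4, min=2, spread=3/4
Step 2: max=51/20, min=2, spread=11/20
Step 3: max=49/20, min=781/360, spread=101/360
  -> spread < 1/2 first at step 3
Step 4: max=10313/4320, min=4699/2160, spread=61/288
Step 5: max=85241/36000, min=1927/864, spread=464/3375
Step 6: max=36680513/15552000, min=8706667/3888000, spread=370769/3110400
Step 7: max=2187165907/933120000, min=527094793/233280000, spread=5252449/62208000
Step 8: max=130968197993/55987200000, min=391724507/172800000, spread=161978309/2239488000

Answer: 3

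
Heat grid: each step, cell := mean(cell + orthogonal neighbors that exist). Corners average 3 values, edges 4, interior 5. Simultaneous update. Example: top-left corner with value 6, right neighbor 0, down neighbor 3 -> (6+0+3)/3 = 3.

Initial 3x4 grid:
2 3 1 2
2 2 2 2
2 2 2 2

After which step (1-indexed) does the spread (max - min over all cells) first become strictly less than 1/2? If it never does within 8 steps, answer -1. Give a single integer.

Step 1: max=7/3, min=5/3, spread=2/3
Step 2: max=32/15, min=28/15, spread=4/15
  -> spread < 1/2 first at step 2
Step 3: max=287/135, min=253/135, spread=34/135
Step 4: max=22441/10800, min=20759/10800, spread=841/5400
Step 5: max=25097/12150, min=23503/12150, spread=797/6075
Step 6: max=15938393/7776000, min=15165607/7776000, spread=386393/3888000
Step 7: max=142780223/69984000, min=137155777/69984000, spread=2812223/34992000
Step 8: max=11384357629/5598720000, min=11010522371/5598720000, spread=186917629/2799360000

Answer: 2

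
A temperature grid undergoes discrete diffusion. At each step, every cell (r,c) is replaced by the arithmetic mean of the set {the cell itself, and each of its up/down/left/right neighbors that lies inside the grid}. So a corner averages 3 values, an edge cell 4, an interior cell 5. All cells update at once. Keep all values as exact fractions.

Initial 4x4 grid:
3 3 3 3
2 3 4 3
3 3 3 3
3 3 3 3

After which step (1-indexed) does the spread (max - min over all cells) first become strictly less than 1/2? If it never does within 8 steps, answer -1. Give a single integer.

Answer: 2

Derivation:
Step 1: max=13/4, min=8/3, spread=7/12
Step 2: max=159/50, min=67/24, spread=233/600
  -> spread < 1/2 first at step 2
Step 3: max=7543/2400, min=1235/432, spread=6137/21600
Step 4: max=33779/10800, min=187837/64800, spread=14837/64800
Step 5: max=201217/64800, min=4738459/1620000, spread=48661/270000
Step 6: max=30051893/9720000, min=57228043/19440000, spread=35503/240000
Step 7: max=897449627/291600000, min=4310763343/1458000000, spread=7353533/60750000
Step 8: max=26832706229/8748000000, min=259597179269/87480000000, spread=2909961007/29160000000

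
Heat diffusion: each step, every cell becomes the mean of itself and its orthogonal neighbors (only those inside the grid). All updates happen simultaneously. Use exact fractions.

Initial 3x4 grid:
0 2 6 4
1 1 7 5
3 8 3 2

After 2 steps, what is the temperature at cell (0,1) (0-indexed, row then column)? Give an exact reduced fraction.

Step 1: cell (0,1) = 9/4
Step 2: cell (0,1) = 59/20
Full grid after step 2:
  3/2 59/20 41/10 19/4
  201/80 309/100 449/100 517/120
  3 331/80 989/240 77/18

Answer: 59/20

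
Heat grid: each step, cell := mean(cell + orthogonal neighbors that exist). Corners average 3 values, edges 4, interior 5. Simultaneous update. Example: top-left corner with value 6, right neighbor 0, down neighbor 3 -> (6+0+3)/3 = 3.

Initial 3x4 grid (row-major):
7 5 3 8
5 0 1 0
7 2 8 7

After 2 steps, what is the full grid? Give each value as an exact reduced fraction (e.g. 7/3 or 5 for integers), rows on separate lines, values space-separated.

Answer: 85/18 61/15 211/60 143/36
1061/240 71/20 71/20 113/30
41/9 961/240 323/80 9/2

Derivation:
After step 1:
  17/3 15/4 17/4 11/3
  19/4 13/5 12/5 4
  14/3 17/4 9/2 5
After step 2:
  85/18 61/15 211/60 143/36
  1061/240 71/20 71/20 113/30
  41/9 961/240 323/80 9/2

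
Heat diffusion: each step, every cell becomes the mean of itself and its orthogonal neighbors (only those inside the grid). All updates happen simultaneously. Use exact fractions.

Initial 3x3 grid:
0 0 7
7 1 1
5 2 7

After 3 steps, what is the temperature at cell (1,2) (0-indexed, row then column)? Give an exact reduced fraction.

Step 1: cell (1,2) = 4
Step 2: cell (1,2) = 61/20
Step 3: cell (1,2) = 1901/600
Full grid after step 3:
  5717/2160 3227/1200 1483/540
  15083/4800 1499/500 1901/600
  472/135 16933/4800 7367/2160

Answer: 1901/600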